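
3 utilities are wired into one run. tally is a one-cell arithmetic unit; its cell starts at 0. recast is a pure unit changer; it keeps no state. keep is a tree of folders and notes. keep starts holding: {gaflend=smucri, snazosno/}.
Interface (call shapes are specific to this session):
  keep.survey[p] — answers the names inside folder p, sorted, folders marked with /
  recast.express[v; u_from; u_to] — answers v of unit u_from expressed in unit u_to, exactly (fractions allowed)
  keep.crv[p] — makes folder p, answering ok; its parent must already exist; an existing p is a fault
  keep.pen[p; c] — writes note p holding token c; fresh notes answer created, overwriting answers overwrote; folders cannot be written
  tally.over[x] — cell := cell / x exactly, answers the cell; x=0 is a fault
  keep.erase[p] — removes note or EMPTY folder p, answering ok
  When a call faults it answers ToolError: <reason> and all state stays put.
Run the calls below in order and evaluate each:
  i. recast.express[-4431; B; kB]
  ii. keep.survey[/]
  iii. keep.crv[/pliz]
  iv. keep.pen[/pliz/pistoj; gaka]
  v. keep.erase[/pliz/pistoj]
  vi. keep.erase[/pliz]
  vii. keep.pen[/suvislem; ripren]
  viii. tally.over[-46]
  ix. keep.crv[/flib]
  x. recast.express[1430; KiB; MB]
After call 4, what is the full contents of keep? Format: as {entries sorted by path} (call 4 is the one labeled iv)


! 1. express(v='-4431', u_from='B', u_to='kB') : -4431/1000
! 2. survey(p='/') : [gaflend, snazosno/]
! 3. crv(p='/pliz') : ok
! 4. pen(p='/pliz/pistoj', c='gaka') : created
! 5. erase(p='/pliz/pistoj') : ok
! 6. erase(p='/pliz') : ok
! 7. pen(p='/suvislem', c='ripren') : created
! 8. over(x='-46') : 0
! 9. crv(p='/flib') : ok
! 10. express(v='1430', u_from='KiB', u_to='MB') : 4576/3125

Answer: {gaflend=smucri, pliz/, pliz/pistoj=gaka, snazosno/}


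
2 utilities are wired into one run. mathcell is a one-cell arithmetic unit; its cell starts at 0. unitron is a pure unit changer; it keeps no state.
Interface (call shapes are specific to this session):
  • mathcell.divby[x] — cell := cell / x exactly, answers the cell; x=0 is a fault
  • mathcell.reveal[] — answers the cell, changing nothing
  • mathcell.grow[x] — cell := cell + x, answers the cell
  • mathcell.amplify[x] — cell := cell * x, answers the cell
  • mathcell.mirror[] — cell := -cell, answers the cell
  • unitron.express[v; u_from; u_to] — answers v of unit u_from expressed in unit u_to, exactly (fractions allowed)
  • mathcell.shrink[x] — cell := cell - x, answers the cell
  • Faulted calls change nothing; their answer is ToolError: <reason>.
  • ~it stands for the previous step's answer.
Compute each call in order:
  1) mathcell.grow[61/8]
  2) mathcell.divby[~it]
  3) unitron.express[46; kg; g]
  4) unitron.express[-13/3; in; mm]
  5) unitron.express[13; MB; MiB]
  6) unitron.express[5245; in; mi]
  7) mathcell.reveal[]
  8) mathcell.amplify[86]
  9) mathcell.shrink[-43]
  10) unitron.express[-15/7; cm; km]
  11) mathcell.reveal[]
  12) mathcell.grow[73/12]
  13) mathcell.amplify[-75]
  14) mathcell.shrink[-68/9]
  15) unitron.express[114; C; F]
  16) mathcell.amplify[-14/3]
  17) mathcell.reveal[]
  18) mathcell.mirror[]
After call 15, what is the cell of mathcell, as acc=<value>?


>> mathcell.grow(61/8)
<< 61/8
>> mathcell.divby(~it)
<< 1
>> unitron.express(46, kg, g)
<< 46000
>> unitron.express(-13/3, in, mm)
<< -1651/15
>> unitron.express(13, MB, MiB)
<< 203125/16384
>> unitron.express(5245, in, mi)
<< 1049/12672
>> mathcell.reveal()
<< 1
>> mathcell.amplify(86)
<< 86
>> mathcell.shrink(-43)
<< 129
>> unitron.express(-15/7, cm, km)
<< -3/140000
>> mathcell.reveal()
<< 129
>> mathcell.grow(73/12)
<< 1621/12
>> mathcell.amplify(-75)
<< -40525/4
>> mathcell.shrink(-68/9)
<< -364453/36
>> unitron.express(114, C, F)
<< 1186/5
>> mathcell.amplify(-14/3)
<< 2551171/54
>> mathcell.reveal()
<< 2551171/54
>> mathcell.mirror()
<< -2551171/54

Answer: acc=-364453/36


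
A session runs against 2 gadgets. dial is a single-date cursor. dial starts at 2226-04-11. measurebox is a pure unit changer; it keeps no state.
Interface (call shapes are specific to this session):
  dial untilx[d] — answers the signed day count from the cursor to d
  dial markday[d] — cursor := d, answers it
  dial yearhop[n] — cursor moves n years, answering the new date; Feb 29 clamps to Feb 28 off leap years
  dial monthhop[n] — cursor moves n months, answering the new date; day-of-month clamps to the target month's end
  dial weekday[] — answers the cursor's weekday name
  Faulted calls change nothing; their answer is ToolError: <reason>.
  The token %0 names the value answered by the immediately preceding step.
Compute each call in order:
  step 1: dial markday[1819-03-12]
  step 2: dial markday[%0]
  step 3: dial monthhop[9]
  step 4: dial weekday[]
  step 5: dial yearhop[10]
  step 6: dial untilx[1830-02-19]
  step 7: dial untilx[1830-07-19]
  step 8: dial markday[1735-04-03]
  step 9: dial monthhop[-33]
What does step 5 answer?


Answer: 1829-12-12

Derivation:
;; 1. dial markday(d: 1819-03-12) == 1819-03-12
;; 2. dial markday(d: %0) == 1819-03-12
;; 3. dial monthhop(n: 9) == 1819-12-12
;; 4. dial weekday() == Sunday
;; 5. dial yearhop(n: 10) == 1829-12-12
;; 6. dial untilx(d: 1830-02-19) == 69
;; 7. dial untilx(d: 1830-07-19) == 219
;; 8. dial markday(d: 1735-04-03) == 1735-04-03
;; 9. dial monthhop(n: -33) == 1732-07-03


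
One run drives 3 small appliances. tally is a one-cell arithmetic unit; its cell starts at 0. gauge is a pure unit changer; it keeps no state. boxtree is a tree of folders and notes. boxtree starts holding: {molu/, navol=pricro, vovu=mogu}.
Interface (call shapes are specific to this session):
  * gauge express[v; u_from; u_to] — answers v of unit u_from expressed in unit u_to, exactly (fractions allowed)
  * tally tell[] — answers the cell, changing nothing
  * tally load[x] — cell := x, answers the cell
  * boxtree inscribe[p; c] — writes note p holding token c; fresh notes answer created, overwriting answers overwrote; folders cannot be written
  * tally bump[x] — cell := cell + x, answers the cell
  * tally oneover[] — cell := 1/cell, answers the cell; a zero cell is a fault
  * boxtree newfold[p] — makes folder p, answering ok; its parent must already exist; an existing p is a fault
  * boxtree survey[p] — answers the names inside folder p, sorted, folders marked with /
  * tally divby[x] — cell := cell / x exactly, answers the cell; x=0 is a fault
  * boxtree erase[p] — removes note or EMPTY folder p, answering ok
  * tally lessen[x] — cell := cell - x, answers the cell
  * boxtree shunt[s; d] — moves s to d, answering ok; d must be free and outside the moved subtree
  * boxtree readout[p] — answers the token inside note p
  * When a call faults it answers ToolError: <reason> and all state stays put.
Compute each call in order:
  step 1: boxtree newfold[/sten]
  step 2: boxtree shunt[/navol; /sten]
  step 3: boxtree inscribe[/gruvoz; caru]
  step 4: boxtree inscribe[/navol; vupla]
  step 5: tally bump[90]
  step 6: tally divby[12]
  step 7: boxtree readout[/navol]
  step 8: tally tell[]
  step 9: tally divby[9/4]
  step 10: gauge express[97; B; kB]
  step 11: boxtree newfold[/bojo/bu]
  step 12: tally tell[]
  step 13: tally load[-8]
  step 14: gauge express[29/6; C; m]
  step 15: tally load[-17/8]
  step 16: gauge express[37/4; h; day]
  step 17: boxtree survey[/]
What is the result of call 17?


Now I run boxtree newfold passing p→/sten, — result: ok.
Calling boxtree shunt passing s→/navol, d→/sten, yielding ToolError: exists.
I run boxtree inscribe passing p→/gruvoz, c→caru: created.
I try boxtree inscribe passing p→/navol, c→vupla, and get overwrote.
I invoke tally bump passing x→90, and get 90.
Using tally divby passing x→12, — result: 15/2.
I use boxtree readout passing p→/navol, yielding vupla.
I invoke tally tell(), → 15/2.
Next I call tally divby passing x→9/4, which returns 10/3.
Next I call gauge express passing v→97, u_from→B, u_to→kB, which returns 97/1000.
Next I call boxtree newfold passing p→/bojo/bu, which returns ToolError: no parent.
I call tally tell: 10/3.
I run tally load passing x→-8, yielding -8.
Then gauge express passing v→29/6, u_from→C, u_to→m: ToolError: incompatible units.
Invoking tally load passing x→-17/8, giving -17/8.
Calling gauge express passing v→37/4, u_from→h, u_to→day, which returns 37/96.
I invoke boxtree survey passing p→/, and observe [gruvoz, molu/, navol, sten/, vovu].

Answer: [gruvoz, molu/, navol, sten/, vovu]


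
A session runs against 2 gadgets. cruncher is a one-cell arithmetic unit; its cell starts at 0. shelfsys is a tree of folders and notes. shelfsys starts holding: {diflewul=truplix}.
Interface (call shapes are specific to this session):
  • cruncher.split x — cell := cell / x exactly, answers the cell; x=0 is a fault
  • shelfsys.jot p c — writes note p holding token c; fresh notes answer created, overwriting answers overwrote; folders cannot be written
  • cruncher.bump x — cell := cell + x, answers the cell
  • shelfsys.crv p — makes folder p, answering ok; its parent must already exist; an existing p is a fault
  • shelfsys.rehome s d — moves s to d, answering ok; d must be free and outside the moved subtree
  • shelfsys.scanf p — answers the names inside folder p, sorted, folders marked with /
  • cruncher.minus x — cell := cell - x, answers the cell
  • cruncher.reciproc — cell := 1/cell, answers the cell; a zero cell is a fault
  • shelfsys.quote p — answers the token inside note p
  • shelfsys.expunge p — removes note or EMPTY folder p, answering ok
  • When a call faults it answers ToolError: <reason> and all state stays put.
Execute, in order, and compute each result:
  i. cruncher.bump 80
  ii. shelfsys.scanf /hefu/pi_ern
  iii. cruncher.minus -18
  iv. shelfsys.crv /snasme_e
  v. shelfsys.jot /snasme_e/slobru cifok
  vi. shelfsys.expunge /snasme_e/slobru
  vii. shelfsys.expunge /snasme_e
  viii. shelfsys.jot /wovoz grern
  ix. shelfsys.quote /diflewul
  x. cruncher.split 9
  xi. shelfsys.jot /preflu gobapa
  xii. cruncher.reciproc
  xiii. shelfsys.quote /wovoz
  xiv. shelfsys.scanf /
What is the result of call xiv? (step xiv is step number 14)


Answer: [diflewul, preflu, wovoz]

Derivation:
% cruncher.bump x→80
[out] 80
% shelfsys.scanf p→/hefu/pi_ern
[out] ToolError: not found
% cruncher.minus x→-18
[out] 98
% shelfsys.crv p→/snasme_e
[out] ok
% shelfsys.jot p→/snasme_e/slobru c→cifok
[out] created
% shelfsys.expunge p→/snasme_e/slobru
[out] ok
% shelfsys.expunge p→/snasme_e
[out] ok
% shelfsys.jot p→/wovoz c→grern
[out] created
% shelfsys.quote p→/diflewul
[out] truplix
% cruncher.split x→9
[out] 98/9
% shelfsys.jot p→/preflu c→gobapa
[out] created
% cruncher.reciproc
[out] 9/98
% shelfsys.quote p→/wovoz
[out] grern
% shelfsys.scanf p→/
[out] [diflewul, preflu, wovoz]


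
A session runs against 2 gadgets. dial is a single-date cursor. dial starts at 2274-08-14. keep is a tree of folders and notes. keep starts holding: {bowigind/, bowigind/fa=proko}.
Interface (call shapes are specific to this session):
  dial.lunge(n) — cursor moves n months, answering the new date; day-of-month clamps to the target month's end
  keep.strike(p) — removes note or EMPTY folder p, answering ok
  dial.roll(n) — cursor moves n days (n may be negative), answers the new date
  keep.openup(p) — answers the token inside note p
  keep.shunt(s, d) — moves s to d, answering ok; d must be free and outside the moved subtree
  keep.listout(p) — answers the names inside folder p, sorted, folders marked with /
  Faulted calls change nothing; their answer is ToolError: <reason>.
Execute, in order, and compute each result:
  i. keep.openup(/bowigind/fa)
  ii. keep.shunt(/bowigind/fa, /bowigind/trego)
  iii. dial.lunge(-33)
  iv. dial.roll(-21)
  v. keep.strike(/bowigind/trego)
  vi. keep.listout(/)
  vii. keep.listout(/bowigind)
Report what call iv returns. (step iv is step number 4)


Answer: 2271-10-24

Derivation:
Act: openup[p: /bowigind/fa]
Obs: proko
Act: shunt[s: /bowigind/fa; d: /bowigind/trego]
Obs: ok
Act: lunge[n: -33]
Obs: 2271-11-14
Act: roll[n: -21]
Obs: 2271-10-24
Act: strike[p: /bowigind/trego]
Obs: ok
Act: listout[p: /]
Obs: [bowigind/]
Act: listout[p: /bowigind]
Obs: []


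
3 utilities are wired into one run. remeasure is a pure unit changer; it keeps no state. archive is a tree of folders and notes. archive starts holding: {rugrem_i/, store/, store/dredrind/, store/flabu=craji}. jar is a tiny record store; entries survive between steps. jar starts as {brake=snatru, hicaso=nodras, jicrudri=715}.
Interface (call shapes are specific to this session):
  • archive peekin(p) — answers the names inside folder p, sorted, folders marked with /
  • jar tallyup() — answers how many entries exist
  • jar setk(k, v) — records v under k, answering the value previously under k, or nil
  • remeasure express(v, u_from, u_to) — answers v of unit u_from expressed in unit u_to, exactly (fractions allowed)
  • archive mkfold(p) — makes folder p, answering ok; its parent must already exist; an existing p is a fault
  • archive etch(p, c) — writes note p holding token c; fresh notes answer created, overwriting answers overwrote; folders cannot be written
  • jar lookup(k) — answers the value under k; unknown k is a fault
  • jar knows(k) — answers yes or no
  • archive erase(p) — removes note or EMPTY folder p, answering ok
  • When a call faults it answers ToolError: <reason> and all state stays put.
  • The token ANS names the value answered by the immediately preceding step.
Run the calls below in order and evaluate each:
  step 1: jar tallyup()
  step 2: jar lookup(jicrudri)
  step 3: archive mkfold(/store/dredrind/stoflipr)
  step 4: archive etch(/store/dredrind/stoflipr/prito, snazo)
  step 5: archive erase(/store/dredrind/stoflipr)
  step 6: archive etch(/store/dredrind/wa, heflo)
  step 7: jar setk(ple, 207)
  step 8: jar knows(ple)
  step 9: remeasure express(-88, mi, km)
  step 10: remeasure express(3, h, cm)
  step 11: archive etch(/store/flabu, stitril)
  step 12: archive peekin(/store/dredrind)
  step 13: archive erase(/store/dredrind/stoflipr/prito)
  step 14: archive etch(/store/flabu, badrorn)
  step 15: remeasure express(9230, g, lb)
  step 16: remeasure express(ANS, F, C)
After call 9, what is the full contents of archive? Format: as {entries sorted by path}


-- jar tallyup() : 3
-- jar lookup(k: jicrudri) : 715
-- archive mkfold(p: /store/dredrind/stoflipr) : ok
-- archive etch(p: /store/dredrind/stoflipr/prito, c: snazo) : created
-- archive erase(p: /store/dredrind/stoflipr) : ToolError: not empty
-- archive etch(p: /store/dredrind/wa, c: heflo) : created
-- jar setk(k: ple, v: 207) : nil
-- jar knows(k: ple) : yes
-- remeasure express(v: -88, u_from: mi, u_to: km) : -2212848/15625
-- remeasure express(v: 3, u_from: h, u_to: cm) : ToolError: incompatible units
-- archive etch(p: /store/flabu, c: stitril) : overwrote
-- archive peekin(p: /store/dredrind) : [stoflipr/, wa]
-- archive erase(p: /store/dredrind/stoflipr/prito) : ok
-- archive etch(p: /store/flabu, c: badrorn) : overwrote
-- remeasure express(v: 9230, u_from: g, u_to: lb) : 923000000/45359237
-- remeasure express(v: ANS, u_from: F, u_to: C) : -2642477920/408233133

Answer: {rugrem_i/, store/, store/dredrind/, store/dredrind/stoflipr/, store/dredrind/stoflipr/prito=snazo, store/dredrind/wa=heflo, store/flabu=craji}


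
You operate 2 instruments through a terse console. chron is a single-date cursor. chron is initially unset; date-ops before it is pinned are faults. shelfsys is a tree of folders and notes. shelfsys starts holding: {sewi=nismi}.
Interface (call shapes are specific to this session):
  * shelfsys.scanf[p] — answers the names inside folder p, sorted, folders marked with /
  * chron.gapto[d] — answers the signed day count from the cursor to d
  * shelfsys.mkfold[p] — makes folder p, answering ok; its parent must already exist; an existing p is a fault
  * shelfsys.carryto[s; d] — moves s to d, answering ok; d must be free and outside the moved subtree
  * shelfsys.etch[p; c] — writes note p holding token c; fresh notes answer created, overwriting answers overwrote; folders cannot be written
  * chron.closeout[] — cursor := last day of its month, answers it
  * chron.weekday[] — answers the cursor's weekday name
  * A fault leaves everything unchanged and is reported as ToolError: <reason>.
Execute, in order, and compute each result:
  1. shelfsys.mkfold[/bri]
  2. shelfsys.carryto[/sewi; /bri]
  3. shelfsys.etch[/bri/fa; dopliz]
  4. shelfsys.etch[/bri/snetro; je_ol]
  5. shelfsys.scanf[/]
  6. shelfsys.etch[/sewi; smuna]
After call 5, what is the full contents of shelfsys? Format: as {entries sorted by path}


Answer: {bri/, bri/fa=dopliz, bri/snetro=je_ol, sewi=nismi}

Derivation:
Now I run mkfold passing p→/bri, yielding ok.
Invoking carryto passing s→/sewi, d→/bri, yielding ToolError: exists.
I use etch passing p→/bri/fa, c→dopliz, → created.
Now I run etch passing p→/bri/snetro, c→je_ol, → created.
Now I run scanf passing p→/, → [bri/, sewi].
Using etch passing p→/sewi, c→smuna, yielding overwrote.


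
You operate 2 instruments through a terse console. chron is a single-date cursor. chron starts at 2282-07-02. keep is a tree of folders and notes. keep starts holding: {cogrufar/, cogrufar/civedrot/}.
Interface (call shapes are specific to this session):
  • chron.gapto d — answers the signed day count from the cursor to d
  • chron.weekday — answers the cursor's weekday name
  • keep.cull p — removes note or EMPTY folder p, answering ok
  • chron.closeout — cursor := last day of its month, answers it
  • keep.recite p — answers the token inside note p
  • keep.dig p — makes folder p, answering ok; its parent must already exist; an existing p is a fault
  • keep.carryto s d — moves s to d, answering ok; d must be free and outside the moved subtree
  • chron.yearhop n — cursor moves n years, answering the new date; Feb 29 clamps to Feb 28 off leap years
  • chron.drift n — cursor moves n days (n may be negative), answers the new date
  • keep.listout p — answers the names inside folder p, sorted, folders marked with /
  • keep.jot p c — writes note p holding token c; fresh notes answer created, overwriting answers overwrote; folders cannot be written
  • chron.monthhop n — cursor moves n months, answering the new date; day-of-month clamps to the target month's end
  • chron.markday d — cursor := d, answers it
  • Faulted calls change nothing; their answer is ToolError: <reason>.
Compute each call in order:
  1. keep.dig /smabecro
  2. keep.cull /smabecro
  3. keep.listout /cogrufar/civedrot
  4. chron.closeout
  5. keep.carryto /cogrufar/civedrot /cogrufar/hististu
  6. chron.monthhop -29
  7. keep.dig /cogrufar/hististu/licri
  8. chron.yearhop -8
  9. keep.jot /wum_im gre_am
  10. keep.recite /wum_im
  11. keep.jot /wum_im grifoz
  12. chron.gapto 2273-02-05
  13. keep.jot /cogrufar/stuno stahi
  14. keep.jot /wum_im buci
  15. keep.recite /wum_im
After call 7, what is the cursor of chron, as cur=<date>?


Answer: cur=2280-02-29

Derivation:
I try dig(p=/smabecro), which returns ok.
Invoking cull(p=/smabecro), — result: ok.
Using listout(p=/cogrufar/civedrot), → [].
Using closeout, yielding 2282-07-31.
Calling carryto(s=/cogrufar/civedrot, d=/cogrufar/hististu), — result: ok.
Now I run monthhop(n=-29), and see 2280-02-29.
Calling dig(p=/cogrufar/hististu/licri), which returns ok.
Using yearhop(n=-8), which returns 2272-02-29.
I try jot(p=/wum_im, c=gre_am), giving created.
I run recite(p=/wum_im), and get gre_am.
I try jot(p=/wum_im, c=grifoz), and observe overwrote.
Next I call gapto(d=2273-02-05), and get 342.
Then jot(p=/cogrufar/stuno, c=stahi), which returns created.
Using jot(p=/wum_im, c=buci), yielding overwrote.
Calling recite(p=/wum_im), → buci.


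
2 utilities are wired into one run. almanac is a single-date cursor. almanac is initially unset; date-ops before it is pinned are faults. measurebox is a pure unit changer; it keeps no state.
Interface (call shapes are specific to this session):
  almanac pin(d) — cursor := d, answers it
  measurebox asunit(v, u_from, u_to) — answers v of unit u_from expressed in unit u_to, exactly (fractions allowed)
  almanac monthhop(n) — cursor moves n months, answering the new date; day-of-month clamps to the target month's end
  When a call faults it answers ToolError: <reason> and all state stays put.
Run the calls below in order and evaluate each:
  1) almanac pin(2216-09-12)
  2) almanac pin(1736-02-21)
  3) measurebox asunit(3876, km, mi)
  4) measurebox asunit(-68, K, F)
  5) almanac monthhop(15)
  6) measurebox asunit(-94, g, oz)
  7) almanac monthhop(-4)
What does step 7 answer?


Answer: 1737-01-21

Derivation:
-> almanac pin(d=2216-09-12)
<- 2216-09-12
-> almanac pin(d=1736-02-21)
<- 1736-02-21
-> measurebox asunit(v=3876, u_from=km, u_to=mi)
<- 10093750/4191
-> measurebox asunit(v=-68, u_from=K, u_to=F)
<- -58207/100
-> almanac monthhop(n=15)
<- 1737-05-21
-> measurebox asunit(v=-94, u_from=g, u_to=oz)
<- -150400000/45359237
-> almanac monthhop(n=-4)
<- 1737-01-21


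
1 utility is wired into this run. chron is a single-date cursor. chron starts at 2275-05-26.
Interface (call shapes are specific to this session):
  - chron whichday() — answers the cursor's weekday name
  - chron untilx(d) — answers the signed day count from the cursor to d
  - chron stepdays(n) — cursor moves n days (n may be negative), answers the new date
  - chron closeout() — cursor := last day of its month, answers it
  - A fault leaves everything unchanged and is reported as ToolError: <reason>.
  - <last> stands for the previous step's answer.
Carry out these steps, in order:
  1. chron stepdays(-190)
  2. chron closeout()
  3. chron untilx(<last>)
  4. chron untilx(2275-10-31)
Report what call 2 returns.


~$ chron stepdays n: -190
  2274-11-17
~$ chron closeout
  2274-11-30
~$ chron untilx d: <last>
  0
~$ chron untilx d: 2275-10-31
  335

Answer: 2274-11-30


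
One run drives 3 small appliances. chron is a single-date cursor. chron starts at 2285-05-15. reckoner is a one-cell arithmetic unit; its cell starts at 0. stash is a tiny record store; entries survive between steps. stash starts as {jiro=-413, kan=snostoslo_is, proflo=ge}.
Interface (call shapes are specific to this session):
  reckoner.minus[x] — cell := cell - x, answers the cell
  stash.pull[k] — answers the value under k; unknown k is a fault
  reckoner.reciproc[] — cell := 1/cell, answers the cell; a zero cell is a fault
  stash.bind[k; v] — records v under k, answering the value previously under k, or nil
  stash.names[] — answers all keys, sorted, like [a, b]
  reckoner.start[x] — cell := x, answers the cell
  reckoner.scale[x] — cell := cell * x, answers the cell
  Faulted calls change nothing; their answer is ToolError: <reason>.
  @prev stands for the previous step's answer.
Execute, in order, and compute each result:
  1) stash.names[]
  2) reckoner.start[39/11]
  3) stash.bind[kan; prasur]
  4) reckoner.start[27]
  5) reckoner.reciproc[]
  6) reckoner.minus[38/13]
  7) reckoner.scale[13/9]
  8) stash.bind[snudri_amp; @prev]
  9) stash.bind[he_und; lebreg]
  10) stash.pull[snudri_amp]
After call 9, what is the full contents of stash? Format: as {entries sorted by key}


→ stash.names()
← [jiro, kan, proflo]
→ reckoner.start(x: 39/11)
← 39/11
→ stash.bind(k: kan, v: prasur)
← snostoslo_is
→ reckoner.start(x: 27)
← 27
→ reckoner.reciproc()
← 1/27
→ reckoner.minus(x: 38/13)
← -1013/351
→ reckoner.scale(x: 13/9)
← -1013/243
→ stash.bind(k: snudri_amp, v: @prev)
← nil
→ stash.bind(k: he_und, v: lebreg)
← nil
→ stash.pull(k: snudri_amp)
← -1013/243

Answer: {he_und=lebreg, jiro=-413, kan=prasur, proflo=ge, snudri_amp=-1013/243}


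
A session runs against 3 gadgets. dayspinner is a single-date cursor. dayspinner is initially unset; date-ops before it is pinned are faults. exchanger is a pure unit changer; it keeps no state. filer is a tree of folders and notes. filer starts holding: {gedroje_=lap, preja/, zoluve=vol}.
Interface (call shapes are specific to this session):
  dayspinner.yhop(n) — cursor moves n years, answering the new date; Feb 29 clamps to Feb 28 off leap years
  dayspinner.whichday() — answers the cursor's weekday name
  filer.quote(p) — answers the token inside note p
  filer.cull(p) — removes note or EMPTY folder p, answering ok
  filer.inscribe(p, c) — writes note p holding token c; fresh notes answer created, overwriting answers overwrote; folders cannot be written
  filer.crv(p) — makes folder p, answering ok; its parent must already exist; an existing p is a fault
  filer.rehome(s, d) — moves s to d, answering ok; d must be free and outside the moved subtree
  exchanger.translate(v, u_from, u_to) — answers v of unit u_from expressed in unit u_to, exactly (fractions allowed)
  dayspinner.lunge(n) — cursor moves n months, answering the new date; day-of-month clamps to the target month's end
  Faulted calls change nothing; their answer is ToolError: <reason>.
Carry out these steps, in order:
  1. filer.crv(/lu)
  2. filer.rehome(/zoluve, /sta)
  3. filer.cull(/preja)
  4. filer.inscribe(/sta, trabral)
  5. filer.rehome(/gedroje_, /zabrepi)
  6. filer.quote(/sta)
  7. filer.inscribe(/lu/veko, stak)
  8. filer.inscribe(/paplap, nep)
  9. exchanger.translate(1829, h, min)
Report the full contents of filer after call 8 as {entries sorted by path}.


Answer: {lu/, lu/veko=stak, paplap=nep, sta=trabral, zabrepi=lap}

Derivation:
>> crv(p→/lu)
<< ok
>> rehome(s→/zoluve, d→/sta)
<< ok
>> cull(p→/preja)
<< ok
>> inscribe(p→/sta, c→trabral)
<< overwrote
>> rehome(s→/gedroje_, d→/zabrepi)
<< ok
>> quote(p→/sta)
<< trabral
>> inscribe(p→/lu/veko, c→stak)
<< created
>> inscribe(p→/paplap, c→nep)
<< created
>> translate(v→1829, u_from→h, u_to→min)
<< 109740


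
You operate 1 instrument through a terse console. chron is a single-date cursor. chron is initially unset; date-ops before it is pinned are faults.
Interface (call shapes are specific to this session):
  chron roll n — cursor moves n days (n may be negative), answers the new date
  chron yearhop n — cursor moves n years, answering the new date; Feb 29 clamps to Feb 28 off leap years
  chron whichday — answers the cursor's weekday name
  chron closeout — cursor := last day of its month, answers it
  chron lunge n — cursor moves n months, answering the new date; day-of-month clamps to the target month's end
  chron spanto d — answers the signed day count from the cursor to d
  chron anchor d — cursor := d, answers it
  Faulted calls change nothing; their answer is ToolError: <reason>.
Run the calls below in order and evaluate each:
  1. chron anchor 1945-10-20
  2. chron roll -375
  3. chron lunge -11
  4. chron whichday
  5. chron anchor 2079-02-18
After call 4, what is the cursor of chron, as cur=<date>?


-> chron anchor(d='1945-10-20')
<- 1945-10-20
-> chron roll(n='-375')
<- 1944-10-10
-> chron lunge(n='-11')
<- 1943-11-10
-> chron whichday()
<- Wednesday
-> chron anchor(d='2079-02-18')
<- 2079-02-18

Answer: cur=1943-11-10


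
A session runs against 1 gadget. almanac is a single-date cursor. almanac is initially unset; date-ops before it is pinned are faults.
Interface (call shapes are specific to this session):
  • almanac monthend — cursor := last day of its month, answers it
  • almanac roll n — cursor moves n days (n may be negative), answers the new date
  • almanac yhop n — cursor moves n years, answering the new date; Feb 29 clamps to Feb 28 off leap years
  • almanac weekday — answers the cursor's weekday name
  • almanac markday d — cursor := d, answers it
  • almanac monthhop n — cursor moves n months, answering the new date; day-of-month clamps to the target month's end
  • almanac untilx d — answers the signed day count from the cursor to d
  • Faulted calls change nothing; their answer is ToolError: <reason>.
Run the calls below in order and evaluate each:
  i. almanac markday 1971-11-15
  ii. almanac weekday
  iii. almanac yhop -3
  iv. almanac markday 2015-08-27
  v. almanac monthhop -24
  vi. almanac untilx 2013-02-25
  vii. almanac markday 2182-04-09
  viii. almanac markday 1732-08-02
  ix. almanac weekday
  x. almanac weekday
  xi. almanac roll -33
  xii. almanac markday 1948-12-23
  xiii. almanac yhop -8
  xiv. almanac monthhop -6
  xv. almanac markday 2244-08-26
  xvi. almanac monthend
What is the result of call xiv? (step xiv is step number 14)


I use almanac markday on d=1971-11-15, giving 1971-11-15.
I use almanac weekday(), and get Monday.
I call almanac yhop on n=-3, and see 1968-11-15.
I invoke almanac markday on d=2015-08-27: 2015-08-27.
Then almanac monthhop on n=-24, and see 2013-08-27.
Next I call almanac untilx on d=2013-02-25: -183.
I call almanac markday on d=2182-04-09, which returns 2182-04-09.
Calling almanac markday on d=1732-08-02, and observe 1732-08-02.
I run almanac weekday, and get Saturday.
Invoking almanac weekday, which returns Saturday.
I call almanac roll on n=-33, and observe 1732-06-30.
I try almanac markday on d=1948-12-23, yielding 1948-12-23.
Invoking almanac yhop on n=-8, which returns 1940-12-23.
Then almanac monthhop on n=-6, yielding 1940-06-23.
Next I call almanac markday on d=2244-08-26, yielding 2244-08-26.
Now I run almanac monthend(), and get 2244-08-31.

Answer: 1940-06-23


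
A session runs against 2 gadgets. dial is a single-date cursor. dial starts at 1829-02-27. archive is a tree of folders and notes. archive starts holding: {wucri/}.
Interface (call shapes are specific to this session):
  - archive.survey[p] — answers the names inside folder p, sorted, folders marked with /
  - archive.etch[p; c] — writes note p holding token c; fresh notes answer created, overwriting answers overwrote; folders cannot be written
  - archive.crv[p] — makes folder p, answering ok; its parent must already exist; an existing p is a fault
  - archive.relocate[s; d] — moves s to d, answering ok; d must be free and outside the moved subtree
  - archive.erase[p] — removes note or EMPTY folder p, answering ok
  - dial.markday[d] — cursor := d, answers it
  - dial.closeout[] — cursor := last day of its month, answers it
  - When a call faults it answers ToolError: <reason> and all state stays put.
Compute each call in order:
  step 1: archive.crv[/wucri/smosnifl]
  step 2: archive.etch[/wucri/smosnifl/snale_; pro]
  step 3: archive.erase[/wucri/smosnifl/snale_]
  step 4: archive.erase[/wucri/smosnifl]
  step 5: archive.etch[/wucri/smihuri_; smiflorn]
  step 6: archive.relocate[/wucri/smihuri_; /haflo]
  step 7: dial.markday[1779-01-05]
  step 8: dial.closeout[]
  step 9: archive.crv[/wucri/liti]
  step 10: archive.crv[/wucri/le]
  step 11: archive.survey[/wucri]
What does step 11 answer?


Answer: [le/, liti/]

Derivation:
;; archive.crv(p→/wucri/smosnifl) == ok
;; archive.etch(p→/wucri/smosnifl/snale_, c→pro) == created
;; archive.erase(p→/wucri/smosnifl/snale_) == ok
;; archive.erase(p→/wucri/smosnifl) == ok
;; archive.etch(p→/wucri/smihuri_, c→smiflorn) == created
;; archive.relocate(s→/wucri/smihuri_, d→/haflo) == ok
;; dial.markday(d→1779-01-05) == 1779-01-05
;; dial.closeout() == 1779-01-31
;; archive.crv(p→/wucri/liti) == ok
;; archive.crv(p→/wucri/le) == ok
;; archive.survey(p→/wucri) == [le/, liti/]


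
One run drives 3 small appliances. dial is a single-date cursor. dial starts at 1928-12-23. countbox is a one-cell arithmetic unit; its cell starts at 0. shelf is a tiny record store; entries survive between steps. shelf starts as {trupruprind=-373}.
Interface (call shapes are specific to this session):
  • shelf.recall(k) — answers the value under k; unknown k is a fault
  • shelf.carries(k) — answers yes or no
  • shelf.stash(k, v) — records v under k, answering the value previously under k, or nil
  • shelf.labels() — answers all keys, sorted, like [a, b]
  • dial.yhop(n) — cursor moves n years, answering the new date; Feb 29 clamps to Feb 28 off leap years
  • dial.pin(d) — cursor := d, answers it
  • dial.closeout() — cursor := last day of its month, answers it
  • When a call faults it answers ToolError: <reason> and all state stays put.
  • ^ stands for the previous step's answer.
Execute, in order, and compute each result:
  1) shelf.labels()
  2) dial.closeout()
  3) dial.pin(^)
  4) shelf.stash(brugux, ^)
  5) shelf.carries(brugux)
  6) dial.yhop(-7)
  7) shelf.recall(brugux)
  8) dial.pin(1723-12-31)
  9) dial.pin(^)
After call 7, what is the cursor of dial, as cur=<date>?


Answer: cur=1921-12-31

Derivation:
→ shelf.labels()
← [trupruprind]
→ dial.closeout()
← 1928-12-31
→ dial.pin(d=^)
← 1928-12-31
→ shelf.stash(k=brugux, v=^)
← nil
→ shelf.carries(k=brugux)
← yes
→ dial.yhop(n=-7)
← 1921-12-31
→ shelf.recall(k=brugux)
← 1928-12-31
→ dial.pin(d=1723-12-31)
← 1723-12-31
→ dial.pin(d=^)
← 1723-12-31


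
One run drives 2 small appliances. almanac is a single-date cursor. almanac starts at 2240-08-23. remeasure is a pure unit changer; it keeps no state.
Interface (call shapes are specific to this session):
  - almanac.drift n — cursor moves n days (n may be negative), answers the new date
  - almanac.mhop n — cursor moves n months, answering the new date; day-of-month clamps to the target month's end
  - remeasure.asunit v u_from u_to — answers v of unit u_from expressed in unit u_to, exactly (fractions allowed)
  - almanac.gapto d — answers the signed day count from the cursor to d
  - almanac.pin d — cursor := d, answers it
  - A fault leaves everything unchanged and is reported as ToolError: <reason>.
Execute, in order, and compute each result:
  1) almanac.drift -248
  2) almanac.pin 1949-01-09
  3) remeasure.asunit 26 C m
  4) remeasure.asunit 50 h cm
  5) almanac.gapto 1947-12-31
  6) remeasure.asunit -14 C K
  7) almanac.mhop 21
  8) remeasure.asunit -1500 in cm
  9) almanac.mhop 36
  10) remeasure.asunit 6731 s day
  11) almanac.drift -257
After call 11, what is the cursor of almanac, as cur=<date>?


-- 1. drift(-248) -> 2239-12-19
-- 2. pin(1949-01-09) -> 1949-01-09
-- 3. asunit(26, C, m) -> ToolError: incompatible units
-- 4. asunit(50, h, cm) -> ToolError: incompatible units
-- 5. gapto(1947-12-31) -> -375
-- 6. asunit(-14, C, K) -> 5183/20
-- 7. mhop(21) -> 1950-10-09
-- 8. asunit(-1500, in, cm) -> -3810
-- 9. mhop(36) -> 1953-10-09
-- 10. asunit(6731, s, day) -> 6731/86400
-- 11. drift(-257) -> 1953-01-25

Answer: cur=1953-01-25


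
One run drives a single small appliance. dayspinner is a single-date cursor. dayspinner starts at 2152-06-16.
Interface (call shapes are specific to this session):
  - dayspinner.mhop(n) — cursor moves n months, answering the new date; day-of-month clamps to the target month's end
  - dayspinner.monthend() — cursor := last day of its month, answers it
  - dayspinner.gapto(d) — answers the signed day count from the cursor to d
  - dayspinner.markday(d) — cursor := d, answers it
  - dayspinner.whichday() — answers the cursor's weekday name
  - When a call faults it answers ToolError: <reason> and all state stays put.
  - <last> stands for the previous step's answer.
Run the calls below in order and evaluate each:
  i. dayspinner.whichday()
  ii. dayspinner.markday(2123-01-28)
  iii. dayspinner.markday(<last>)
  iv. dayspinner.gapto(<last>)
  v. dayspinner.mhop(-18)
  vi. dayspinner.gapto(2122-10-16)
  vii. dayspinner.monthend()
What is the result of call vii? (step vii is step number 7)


Using dayspinner.whichday: Friday.
Calling dayspinner.markday using d=2123-01-28, giving 2123-01-28.
I use dayspinner.markday using d=<last>, and get 2123-01-28.
Calling dayspinner.gapto using d=<last>, which returns 0.
Next I call dayspinner.mhop using n=-18, → 2121-07-28.
Next I call dayspinner.gapto using d=2122-10-16, which returns 445.
I use dayspinner.monthend(), giving 2121-07-31.

Answer: 2121-07-31


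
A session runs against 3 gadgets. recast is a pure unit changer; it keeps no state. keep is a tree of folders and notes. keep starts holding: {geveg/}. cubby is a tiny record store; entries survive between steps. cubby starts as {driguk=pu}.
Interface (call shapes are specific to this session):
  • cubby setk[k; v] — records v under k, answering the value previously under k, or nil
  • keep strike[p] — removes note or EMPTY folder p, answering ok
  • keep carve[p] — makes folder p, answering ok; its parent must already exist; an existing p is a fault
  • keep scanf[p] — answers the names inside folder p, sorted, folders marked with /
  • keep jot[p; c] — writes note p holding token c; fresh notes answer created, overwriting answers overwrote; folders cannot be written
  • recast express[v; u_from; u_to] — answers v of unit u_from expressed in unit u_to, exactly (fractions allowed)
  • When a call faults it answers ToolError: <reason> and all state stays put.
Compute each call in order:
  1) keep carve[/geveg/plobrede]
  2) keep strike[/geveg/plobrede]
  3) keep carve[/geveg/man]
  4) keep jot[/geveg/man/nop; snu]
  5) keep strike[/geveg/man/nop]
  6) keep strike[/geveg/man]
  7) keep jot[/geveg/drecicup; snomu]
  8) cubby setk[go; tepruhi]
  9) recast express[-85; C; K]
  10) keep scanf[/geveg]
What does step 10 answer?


-> keep carve(/geveg/plobrede)
<- ok
-> keep strike(/geveg/plobrede)
<- ok
-> keep carve(/geveg/man)
<- ok
-> keep jot(/geveg/man/nop, snu)
<- created
-> keep strike(/geveg/man/nop)
<- ok
-> keep strike(/geveg/man)
<- ok
-> keep jot(/geveg/drecicup, snomu)
<- created
-> cubby setk(go, tepruhi)
<- nil
-> recast express(-85, C, K)
<- 3763/20
-> keep scanf(/geveg)
<- [drecicup]

Answer: [drecicup]


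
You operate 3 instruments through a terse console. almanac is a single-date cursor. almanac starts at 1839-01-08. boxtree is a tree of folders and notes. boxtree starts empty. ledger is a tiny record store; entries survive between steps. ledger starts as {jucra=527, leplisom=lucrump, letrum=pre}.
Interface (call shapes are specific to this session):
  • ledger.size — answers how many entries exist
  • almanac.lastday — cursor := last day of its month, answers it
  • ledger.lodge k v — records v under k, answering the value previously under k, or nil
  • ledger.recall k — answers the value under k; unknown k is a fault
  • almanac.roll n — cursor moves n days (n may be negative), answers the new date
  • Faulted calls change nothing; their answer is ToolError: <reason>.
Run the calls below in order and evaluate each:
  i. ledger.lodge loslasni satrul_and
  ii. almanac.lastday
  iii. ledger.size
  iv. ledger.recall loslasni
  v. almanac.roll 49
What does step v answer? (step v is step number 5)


Answer: 1839-03-21

Derivation:
CALL ledger.lodge[k='loslasni'; v='satrul_and']
RET  nil
CALL almanac.lastday[]
RET  1839-01-31
CALL ledger.size[]
RET  4
CALL ledger.recall[k='loslasni']
RET  satrul_and
CALL almanac.roll[n='49']
RET  1839-03-21


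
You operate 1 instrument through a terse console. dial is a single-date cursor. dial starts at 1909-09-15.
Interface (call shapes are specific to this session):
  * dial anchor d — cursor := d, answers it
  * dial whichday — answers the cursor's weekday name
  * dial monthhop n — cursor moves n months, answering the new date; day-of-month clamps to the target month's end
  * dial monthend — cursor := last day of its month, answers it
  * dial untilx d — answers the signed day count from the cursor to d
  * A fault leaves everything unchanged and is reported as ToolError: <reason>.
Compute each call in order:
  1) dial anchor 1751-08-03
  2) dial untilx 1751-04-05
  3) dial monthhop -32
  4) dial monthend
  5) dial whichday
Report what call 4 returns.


Answer: 1748-12-31

Derivation:
·→ dial anchor(1751-08-03)
·← 1751-08-03
·→ dial untilx(1751-04-05)
·← -120
·→ dial monthhop(-32)
·← 1748-12-03
·→ dial monthend()
·← 1748-12-31
·→ dial whichday()
·← Tuesday


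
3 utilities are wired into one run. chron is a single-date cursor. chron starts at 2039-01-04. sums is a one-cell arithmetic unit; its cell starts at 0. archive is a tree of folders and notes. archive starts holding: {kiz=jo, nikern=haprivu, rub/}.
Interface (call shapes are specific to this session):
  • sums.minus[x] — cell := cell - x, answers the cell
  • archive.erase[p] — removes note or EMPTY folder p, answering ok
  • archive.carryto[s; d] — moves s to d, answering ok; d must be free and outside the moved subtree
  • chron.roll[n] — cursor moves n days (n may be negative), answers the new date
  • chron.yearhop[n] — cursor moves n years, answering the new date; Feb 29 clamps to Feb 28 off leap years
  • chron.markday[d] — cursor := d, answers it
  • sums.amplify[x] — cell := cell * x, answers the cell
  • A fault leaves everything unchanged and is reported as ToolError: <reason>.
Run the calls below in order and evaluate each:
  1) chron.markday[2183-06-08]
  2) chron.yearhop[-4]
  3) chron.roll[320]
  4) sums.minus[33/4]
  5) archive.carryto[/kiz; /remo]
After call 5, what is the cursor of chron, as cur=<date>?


-- 1. chron.markday(d: 2183-06-08) -> 2183-06-08
-- 2. chron.yearhop(n: -4) -> 2179-06-08
-- 3. chron.roll(n: 320) -> 2180-04-23
-- 4. sums.minus(x: 33/4) -> -33/4
-- 5. archive.carryto(s: /kiz, d: /remo) -> ok

Answer: cur=2180-04-23
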